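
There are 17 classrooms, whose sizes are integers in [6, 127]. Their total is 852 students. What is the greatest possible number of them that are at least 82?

If k of the values are ≥ 82, the total is ≥ 82k + 6(17 − k).
Setting 82k + 6(17 − k) ≤ 852 gives 76k ≤ 750, so k ≤ 9.
k = 9 is achieved by 9 values at 82 and 8 at 6, total 786; add 66 to one value (staying below 82) to reach 852.

9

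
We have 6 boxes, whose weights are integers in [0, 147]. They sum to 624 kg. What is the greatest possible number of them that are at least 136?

4

If k of the values are ≥ 136, the total is ≥ 136k + 0(6 − k).
Setting 136k + 0(6 − k) ≤ 624 gives 136k ≤ 624, so k ≤ 4.
k = 4 is achieved by 4 values at 136 and 2 at 0, total 544; add 80 to one value (staying below 136) to reach 624.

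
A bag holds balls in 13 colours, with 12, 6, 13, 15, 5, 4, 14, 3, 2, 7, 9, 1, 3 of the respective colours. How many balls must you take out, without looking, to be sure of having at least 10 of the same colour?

77

In the worst case you take as many as possible of each colour without reaching 10: 9 + 6 + 9 + 9 + 5 + 4 + 9 + 3 + 2 + 7 + 9 + 1 + 3 = 76.
The next one must give 10 of some colour, so 76 + 1 = 77.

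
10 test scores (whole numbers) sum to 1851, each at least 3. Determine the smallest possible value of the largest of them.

186

Some value must be at least ⌈1851/10⌉ = 186, since 10 × 185 = 1850 < 1851.
Taking 9 copies of 185 and 1 copy of 186 gives exactly 1851, so 186 is attained.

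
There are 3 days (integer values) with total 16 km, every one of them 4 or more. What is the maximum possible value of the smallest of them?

The 3 values sum to 16, so their minimum is at most ⌊16/3⌋ = 5.
Taking 2 copies of 5 and 1 copy of 6 gives exactly 16, so 5 is attained.

5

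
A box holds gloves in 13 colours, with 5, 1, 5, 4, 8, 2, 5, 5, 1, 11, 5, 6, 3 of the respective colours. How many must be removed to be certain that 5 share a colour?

44

In the worst case you take as many as possible of each colour without reaching 5: 4 + 1 + 4 + 4 + 4 + 2 + 4 + 4 + 1 + 4 + 4 + 4 + 3 = 43.
The next one must give 5 of some colour, so 43 + 1 = 44.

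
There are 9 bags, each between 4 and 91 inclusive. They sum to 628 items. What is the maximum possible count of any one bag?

To make one bag as large as possible, make the other 8 as small as possible.
The other 8 contribute at least 8 × 4 = 32, leaving at most 628 − 32 = 596.
But each bag is capped at 91, so the maximum is 91.
Achievable: one at 91 and the other 8 totalling 537, which fits since 8 × 4 ≤ 537 ≤ 8 × 91.

91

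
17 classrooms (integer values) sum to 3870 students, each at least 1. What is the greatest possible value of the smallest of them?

227

If every one of the 17 were at least 228, the total would be at least 17 × 228 = 3876 > 3870.
Achievable: 6 of them at 227 and 11 at 228 total 3870.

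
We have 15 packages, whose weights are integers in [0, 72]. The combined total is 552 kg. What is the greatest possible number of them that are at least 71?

Suppose k of them are at least 71. Those contribute at least 71 each and the other 15 − k at least 0 each.
So the total is at least 71k + 0(15 − k) = 0 + 71k. This must be ≤ 552, giving k ≤ 7.
k = 7 is achieved by 7 values at 71 and 8 at 0, total 497; add 55 to one value (staying below 71) to reach 552.

7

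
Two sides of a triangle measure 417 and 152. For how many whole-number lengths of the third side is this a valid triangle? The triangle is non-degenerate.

303

The triangle inequality gives |417 − 152| < c < 417 + 152, i.e. 265 < c < 569.
So c can be any integer from 266 to 568: 303 values.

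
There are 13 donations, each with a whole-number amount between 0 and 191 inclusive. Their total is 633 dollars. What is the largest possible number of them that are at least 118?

5

If k of the values are ≥ 118, the total is ≥ 118k + 0(13 − k).
Setting 118k + 0(13 − k) ≤ 633 gives 118k ≤ 633, so k ≤ 5.
k = 5 is achieved by 5 values at 118 and 8 at 0, total 590; add 43 to one value (staying below 118) to reach 633.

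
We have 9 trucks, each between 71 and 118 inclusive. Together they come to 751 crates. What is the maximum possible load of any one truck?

118

To make one truck as large as possible, make the other 8 as small as possible.
The other 8 contribute at least 8 × 71 = 568, leaving at most 751 − 568 = 183.
But each truck is capped at 118, so the maximum is 118.
Achievable: one at 118 and the other 8 totalling 633, which fits since 8 × 71 ≤ 633 ≤ 8 × 118.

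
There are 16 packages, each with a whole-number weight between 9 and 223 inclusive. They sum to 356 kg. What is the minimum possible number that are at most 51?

12

Each value above 51 is at least 52, contributing at least 52 − 9 = 43 above the floor 9.
The sum exceeds the floor total 144 by 212, so at most ⌊212/43⌋ = 4 exceed 51, and at least 12 are ≤ 51.
Exactly 12 works: 12 values at 9 and 4 at 52 total 316; raise one of the low values by 40 (still ≤ 51) to hit 356.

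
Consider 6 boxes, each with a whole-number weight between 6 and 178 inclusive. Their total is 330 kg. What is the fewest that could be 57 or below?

If only k of them are at most 57, the other 6 − k are at least 58, so the total is at least (6 − k)·58 + k·6.
This is ≤ 330, so (6 − k)·58 + 6k ≤ 330, which gives k ≥ 1.
Exactly 1 works: 1 value at 6 and 5 at 58 total 296; raise one of the low values by 34 (still ≤ 57) to hit 330.

1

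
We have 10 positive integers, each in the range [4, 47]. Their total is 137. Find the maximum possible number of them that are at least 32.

3

With k values at 32 or above and the rest at least 4, the sum is at least 40 + 28k.
Since the sum is 137, we need 28k ≤ 97, i.e. k ≤ 3.
k = 3 is achieved by 3 values at 32 and 7 at 4, total 124; add 13 to one value (staying below 32) to reach 137.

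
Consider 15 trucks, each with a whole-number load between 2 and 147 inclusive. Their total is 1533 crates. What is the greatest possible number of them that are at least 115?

If k of the values are ≥ 115, the total is ≥ 115k + 2(15 − k).
Setting 115k + 2(15 − k) ≤ 1533 gives 113k ≤ 1503, so k ≤ 13.
k = 13 is achieved by 13 values at 115 and 2 at 2, total 1499; add 34 to one value (staying below 115) to reach 1533.

13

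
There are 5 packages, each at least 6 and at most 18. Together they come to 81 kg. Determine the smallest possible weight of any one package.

9

Minimizing one value means maximizing the remaining 4.
The other 4 contribute at most 4 × 18 = 72, leaving at least 81 − 72 = 9.
Since 9 ≥ 6, this is achievable: one at 9 and 4 at 18.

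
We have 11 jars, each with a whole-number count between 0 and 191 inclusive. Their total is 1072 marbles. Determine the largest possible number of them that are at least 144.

If k of the values are ≥ 144, the total is ≥ 144k + 0(11 − k).
Setting 144k + 0(11 − k) ≤ 1072 gives 144k ≤ 1072, so k ≤ 7.
k = 7 is achieved by 7 values at 144 and 4 at 0, total 1008; add 64 to one value (staying below 144) to reach 1072.

7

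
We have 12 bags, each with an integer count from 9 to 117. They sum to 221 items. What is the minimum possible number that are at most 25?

6

Each value above 25 is at least 26, contributing at least 26 − 9 = 17 above the floor 9.
The sum exceeds the floor total 108 by 113, so at most ⌊113/17⌋ = 6 exceed 25, and at least 6 are ≤ 25.
Exactly 6 works: 6 values at 9 and 6 at 26 total 210; raise one of the low values by 11 (still ≤ 25) to hit 221.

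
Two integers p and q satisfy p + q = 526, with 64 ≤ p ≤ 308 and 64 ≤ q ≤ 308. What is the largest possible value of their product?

With p + q fixed, pq peaks when the two are closest together.
Taking p = 263 and q = 263 (both in [64, 308]) gives pq = 69169.

69169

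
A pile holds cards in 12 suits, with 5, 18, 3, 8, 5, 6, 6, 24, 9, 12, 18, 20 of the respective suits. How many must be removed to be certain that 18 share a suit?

123

In the worst case you take as many as possible of each suit without reaching 18: 5 + 17 + 3 + 8 + 5 + 6 + 6 + 17 + 9 + 12 + 17 + 17 = 122.
The next one must give 18 of some suit, so 122 + 1 = 123.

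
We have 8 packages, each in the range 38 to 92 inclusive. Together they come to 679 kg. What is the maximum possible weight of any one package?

92

Maximizing one value means minimizing the remaining 7.
The other 7 contribute at least 7 × 38 = 266, leaving at most 679 − 266 = 413.
But each package is capped at 92, so the maximum is 92.
Achievable: one at 92 and the other 7 totalling 587, which fits since 7 × 38 ≤ 587 ≤ 7 × 92.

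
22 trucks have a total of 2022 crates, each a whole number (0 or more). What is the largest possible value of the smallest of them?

The average is 2022/22 < 92, so some value is ≤ 91.
Equality holds with 2 values of 91 and 20 values of 92.

91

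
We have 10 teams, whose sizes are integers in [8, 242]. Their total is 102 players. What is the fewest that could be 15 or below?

If only k of them are at most 15, the other 10 − k are at least 16, so the total is at least (10 − k)·16 + k·8.
This is ≤ 102, so (10 − k)·16 + 8k ≤ 102, which gives k ≥ 8.
Exactly 8 works: 8 values at 8 and 2 at 16 total 96; raise one of the low values by 6 (still ≤ 15) to hit 102.

8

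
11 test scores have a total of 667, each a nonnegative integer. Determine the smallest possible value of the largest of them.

61

The average is 667/11 > 60, so not all 11 can be 60 or less; the largest is ≥ 61.
Equality holds with 7 values of 61 and 4 values of 60.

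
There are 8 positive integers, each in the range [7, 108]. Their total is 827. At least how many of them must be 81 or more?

Suppose at most 8 − j of them reach 81; then j values are ≤ 80 and the rest ≤ 108.
The total is then ≤ 80·j + 108·(8 − j) = 864 − 28j. For this to be ≥ 827 we need j ≤ 1, so at least 8 − 1 = 7 must reach 81.
Exactly 7 works: 7 values at 108 and 1 at 80 total 836; lower one of the high values by 9 (still ≥ 81) to hit 827.

7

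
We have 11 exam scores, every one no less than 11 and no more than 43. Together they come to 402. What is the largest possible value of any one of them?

43

Maximizing one value means minimizing the remaining 10.
The other 10 contribute at least 10 × 11 = 110, leaving at most 402 − 110 = 292.
But each score is capped at 43, so the maximum is 43.
Achievable: one at 43 and the other 10 totalling 359, which fits since 10 × 11 ≤ 359 ≤ 10 × 43.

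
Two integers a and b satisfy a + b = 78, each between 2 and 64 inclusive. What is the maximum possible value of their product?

For a fixed sum, the product ab is largest when a and b are as close as possible.
Taking a = 39 and b = 39 (both in [2, 64]) gives ab = 1521.

1521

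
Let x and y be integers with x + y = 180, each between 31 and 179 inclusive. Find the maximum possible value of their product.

For a fixed sum, the product xy is largest when x and y are as close as possible.
Taking x = 90 and y = 90 (both in [31, 179]) gives xy = 8100.

8100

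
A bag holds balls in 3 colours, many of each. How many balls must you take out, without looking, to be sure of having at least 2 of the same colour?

4

In the worst case you draw 1 of each of the 3 colours: 3 × 1 = 3.
One more forces 2 of some colour, so 3 + 1 = 4.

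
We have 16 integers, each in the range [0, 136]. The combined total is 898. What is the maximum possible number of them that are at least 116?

7

With k values at 116 or above and the rest at least 0, the sum is at least 0 + 116k.
Since the sum is 898, we need 116k ≤ 898, i.e. k ≤ 7.
k = 7 is achieved by 7 values at 116 and 9 at 0, total 812; add 86 to one value (staying below 116) to reach 898.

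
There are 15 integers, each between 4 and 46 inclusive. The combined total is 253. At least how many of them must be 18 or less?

Each value above 18 is at least 19, contributing at least 19 − 4 = 15 above the floor 4.
The sum exceeds the floor total 60 by 193, so at most ⌊193/15⌋ = 12 exceed 18, and at least 3 are ≤ 18.
Exactly 3 works: 3 values at 4 and 12 at 19 total 240; raise one of the low values by 13 (still ≤ 18) to hit 253.

3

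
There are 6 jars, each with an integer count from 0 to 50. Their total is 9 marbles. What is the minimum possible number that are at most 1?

2

Each value above 1 is at least 2, contributing at least 2 − 0 = 2 above the floor 0.
The sum exceeds the floor total 0 by 9, so at most ⌊9/2⌋ = 4 exceed 1, and at least 2 are ≤ 1.
Exactly 2 works: 2 values at 0 and 4 at 2 total 8; raise one of the low values by 1 (still ≤ 1) to hit 9.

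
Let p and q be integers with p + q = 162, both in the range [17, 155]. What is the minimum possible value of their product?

For a fixed sum, pq is smallest when p and q are as far apart as possible.
The extreme feasible split is p = 17, q = 145, giving pq = 2465.

2465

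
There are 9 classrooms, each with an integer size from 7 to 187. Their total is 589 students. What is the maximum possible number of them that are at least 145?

3

With k values at 145 or above and the rest at least 7, the sum is at least 63 + 138k.
Since the sum is 589, we need 138k ≤ 526, i.e. k ≤ 3.
k = 3 is achieved by 3 values at 145 and 6 at 7, total 477; add 112 to one value (staying below 145) to reach 589.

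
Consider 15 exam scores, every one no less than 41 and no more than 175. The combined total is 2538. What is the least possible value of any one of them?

To make one score as small as possible, make the other 14 as large as possible.
The other 14 contribute at most 14 × 175 = 2450, leaving at least 2538 − 2450 = 88.
Since 88 ≥ 41, this is achievable: one at 88 and 14 at 175.

88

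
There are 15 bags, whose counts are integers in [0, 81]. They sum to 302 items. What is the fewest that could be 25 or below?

4

Each value above 25 is at least 26, contributing at least 26 − 0 = 26 above the floor 0.
The sum exceeds the floor total 0 by 302, so at most ⌊302/26⌋ = 11 exceed 25, and at least 4 are ≤ 25.
Exactly 4 works: 4 values at 0 and 11 at 26 total 286; raise one of the low values by 16 (still ≤ 25) to hit 302.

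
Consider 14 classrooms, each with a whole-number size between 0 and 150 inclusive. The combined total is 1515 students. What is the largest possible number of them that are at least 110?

With k values at 110 or above and the rest at least 0, the sum is at least 0 + 110k.
Since the sum is 1515, we need 110k ≤ 1515, i.e. k ≤ 13.
k = 13 is achieved by 13 values at 110 and 1 at 0, total 1430; add 85 to one value (staying below 110) to reach 1515.

13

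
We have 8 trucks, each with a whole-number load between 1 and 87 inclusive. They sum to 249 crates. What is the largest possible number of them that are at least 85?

2

Suppose k of them are at least 85. Those contribute at least 85 each and the other 8 − k at least 1 each.
So the total is at least 85k + 1(8 − k) = 8 + 84k. This must be ≤ 249, giving k ≤ 2.
k = 2 is achieved by 2 values at 85 and 6 at 1, total 176; add 73 to one value (staying below 85) to reach 249.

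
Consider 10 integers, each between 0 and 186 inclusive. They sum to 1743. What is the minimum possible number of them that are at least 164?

Each value short of 164 is at most 163, costing at least 186 − 163 = 23 against the maximum total of 1860.
We can afford to lose at most 1860 − 1743 = 117, so at most ⌊117/23⌋ = 5 fall short, and at least 5 are ≥ 164.
Exactly 5 works: 5 values at 186 and 5 at 163 total 1745; lower one of the high values by 2 (still ≥ 164) to hit 1743.

5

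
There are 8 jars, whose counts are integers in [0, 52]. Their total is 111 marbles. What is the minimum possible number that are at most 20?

If only k of them are at most 20, the other 8 − k are at least 21, so the total is at least (8 − k)·21 + k·0.
This is ≤ 111, so (8 − k)·21 + 0k ≤ 111, which gives k ≥ 3.
Exactly 3 works: 3 values at 0 and 5 at 21 total 105; raise one of the low values by 6 (still ≤ 20) to hit 111.

3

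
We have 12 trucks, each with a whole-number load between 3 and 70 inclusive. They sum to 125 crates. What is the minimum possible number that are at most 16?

Each value above 16 is at least 17, contributing at least 17 − 3 = 14 above the floor 3.
The sum exceeds the floor total 36 by 89, so at most ⌊89/14⌋ = 6 exceed 16, and at least 6 are ≤ 16.
Exactly 6 works: 6 values at 3 and 6 at 17 total 120; raise one of the low values by 5 (still ≤ 16) to hit 125.

6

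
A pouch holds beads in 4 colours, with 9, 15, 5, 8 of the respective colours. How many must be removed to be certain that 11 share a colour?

33

In the worst case you take as many as possible of each colour without reaching 11: 9 + 10 + 5 + 8 = 32.
The next one must give 11 of some colour, so 32 + 1 = 33.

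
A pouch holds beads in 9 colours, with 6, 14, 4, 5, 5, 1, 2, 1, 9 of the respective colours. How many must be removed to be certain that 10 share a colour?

43

In the worst case you take as many as possible of each colour without reaching 10: 6 + 9 + 4 + 5 + 5 + 1 + 2 + 1 + 9 = 42.
The next one must give 10 of some colour, so 42 + 1 = 43.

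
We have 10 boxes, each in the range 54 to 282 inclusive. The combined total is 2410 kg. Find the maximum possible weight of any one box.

Maximizing one value means minimizing the remaining 9.
The other 9 contribute at least 9 × 54 = 486, leaving at most 2410 − 486 = 1924.
But each box is capped at 282, so the maximum is 282.
Achievable: one at 282 and the other 9 totalling 2128, which fits since 9 × 54 ≤ 2128 ≤ 9 × 282.

282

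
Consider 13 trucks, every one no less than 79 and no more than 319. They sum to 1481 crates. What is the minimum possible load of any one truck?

Minimizing one value means maximizing the remaining 12.
The other 12 can take up 12 × 319 = 3828 ≥ 1481 − 79, so one truck can sit at its floor of 79.
Achievable: one at 79 and the other 12 totalling 1402, which fits since 12 × 79 ≤ 1402 ≤ 12 × 319.

79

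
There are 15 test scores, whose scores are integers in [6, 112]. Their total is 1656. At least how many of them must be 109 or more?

9

If only k of them are at least 109, the other 15 − k are at most 108, so the total is at most k·112 + (15 − k)·108.
This must reach 1656, so k·112 + (15 − k)·108 ≥ 1656, giving k ≥ 9.
Exactly 9 works: 9 values at 112 and 6 at 108 total 1656.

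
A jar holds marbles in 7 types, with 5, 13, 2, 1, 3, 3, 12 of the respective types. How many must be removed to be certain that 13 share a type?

39

In the worst case you take as many as possible of each type without reaching 13: 5 + 12 + 2 + 1 + 3 + 3 + 12 = 38.
The next one must give 13 of some type, so 38 + 1 = 39.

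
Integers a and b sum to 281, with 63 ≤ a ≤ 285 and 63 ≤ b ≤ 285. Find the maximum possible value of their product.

For a fixed sum, the product ab is largest when a and b are as close as possible.
Taking a = 140 and b = 141 (both in [63, 285]) gives ab = 19740.

19740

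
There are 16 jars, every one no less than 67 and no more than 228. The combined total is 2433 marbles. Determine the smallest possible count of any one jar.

To make one jar as small as possible, make the other 15 as large as possible.
The other 15 can take up 15 × 228 = 3420 ≥ 2433 − 67, so one jar can sit at its floor of 67.
Achievable: one at 67 and the other 15 totalling 2366, which fits since 15 × 67 ≤ 2366 ≤ 15 × 228.

67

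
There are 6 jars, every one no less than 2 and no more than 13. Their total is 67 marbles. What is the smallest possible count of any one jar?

2

To make one jar as small as possible, make the other 5 as large as possible.
The other 5 contribute at most 5 × 13 = 65, leaving at least 67 − 65 = 2.
Since 2 ≥ 2, this is achievable: one at 2 and 5 at 13.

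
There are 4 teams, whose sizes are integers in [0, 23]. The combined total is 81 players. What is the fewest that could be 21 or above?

Each value short of 21 is at most 20, costing at least 23 − 20 = 3 against the maximum total of 92.
We can afford to lose at most 92 − 81 = 11, so at most ⌊11/3⌋ = 3 fall short, and at least 1 are ≥ 21.
Exactly 1 works: 1 value at 23 and 3 at 20 total 83; lower one of the high values by 2 (still ≥ 21) to hit 81.

1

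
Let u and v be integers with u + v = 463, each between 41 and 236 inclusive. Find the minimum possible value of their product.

uv = u(463 − u) is concave in u, so over [227, 236] it is minimized at an endpoint.
The extreme feasible split is u = 227, v = 236, giving uv = 53572.

53572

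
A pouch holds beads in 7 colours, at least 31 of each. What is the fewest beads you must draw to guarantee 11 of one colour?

You could draw 10 of every colour without reaching 11 of any — 70 in all.
One more forces 11 of some colour, so 70 + 1 = 71.

71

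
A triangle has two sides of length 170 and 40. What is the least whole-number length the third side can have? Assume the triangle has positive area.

The third side must exceed |170 − 40| = 130.
The smallest integer above 130 is 131.

131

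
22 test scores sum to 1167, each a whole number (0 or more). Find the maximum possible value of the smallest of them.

If every one of the 22 were at least 54, the total would be at least 22 × 54 = 1188 > 1167.
Equality holds with 21 values of 53 and 1 value of 54.

53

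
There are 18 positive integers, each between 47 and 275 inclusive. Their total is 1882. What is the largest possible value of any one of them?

275

Maximizing one value means minimizing the remaining 17.
The other 17 contribute at least 17 × 47 = 799, leaving at most 1882 − 799 = 1083.
But each integer is capped at 275, so the maximum is 275.
Achievable: one at 275 and the other 17 totalling 1607, which fits since 17 × 47 ≤ 1607 ≤ 17 × 275.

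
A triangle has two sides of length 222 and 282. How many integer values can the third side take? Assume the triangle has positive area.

443

The triangle inequality gives |222 − 282| < c < 222 + 282, i.e. 60 < c < 504.
So c can be any integer from 61 to 503: 443 values.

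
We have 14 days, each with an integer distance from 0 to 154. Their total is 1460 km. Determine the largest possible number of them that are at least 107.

13

Suppose k of them are at least 107. Those contribute at least 107 each and the other 14 − k at least 0 each.
So the total is at least 107k + 0(14 − k) = 0 + 107k. This must be ≤ 1460, giving k ≤ 13.
k = 13 is achieved by 13 values at 107 and 1 at 0, total 1391; add 69 to one value (staying below 107) to reach 1460.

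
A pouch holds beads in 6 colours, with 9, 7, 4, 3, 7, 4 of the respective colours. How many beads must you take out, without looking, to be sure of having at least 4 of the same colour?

In the worst case you take as many as possible of each colour without reaching 4: 3 + 3 + 3 + 3 + 3 + 3 = 18.
The next one must give 4 of some colour, so 18 + 1 = 19.

19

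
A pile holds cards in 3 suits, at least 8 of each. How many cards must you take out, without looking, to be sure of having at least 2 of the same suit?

4

In the worst case you draw 1 of each of the 3 suits: 3 × 1 = 3.
One more forces 2 of some suit, so 3 + 1 = 4.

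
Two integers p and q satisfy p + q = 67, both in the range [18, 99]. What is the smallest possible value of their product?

882

Since p + q is fixed, pushing one of them to its bound minimizes the product.
The extreme feasible split is p = 18, q = 49, giving pq = 882.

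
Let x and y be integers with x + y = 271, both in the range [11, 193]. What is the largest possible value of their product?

With x + y fixed, xy peaks when the two are closest together.
Taking x = 135 and y = 136 (both in [11, 193]) gives xy = 18360.

18360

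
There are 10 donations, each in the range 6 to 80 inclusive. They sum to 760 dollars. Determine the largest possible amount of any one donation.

80

Maximizing one value means minimizing the remaining 9.
The other 9 contribute at least 9 × 6 = 54, leaving at most 760 − 54 = 706.
But each donation is capped at 80, so the maximum is 80.
Achievable: one at 80 and the other 9 totalling 680, which fits since 9 × 6 ≤ 680 ≤ 9 × 80.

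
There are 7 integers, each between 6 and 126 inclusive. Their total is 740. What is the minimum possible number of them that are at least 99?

2

Each value short of 99 is at most 98, costing at least 126 − 98 = 28 against the maximum total of 882.
We can afford to lose at most 882 − 740 = 142, so at most ⌊142/28⌋ = 5 fall short, and at least 2 are ≥ 99.
Exactly 2 works: 2 values at 126 and 5 at 98 total 742; lower one of the high values by 2 (still ≥ 99) to hit 740.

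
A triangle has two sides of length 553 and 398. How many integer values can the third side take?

The triangle inequality gives |553 − 398| < c < 553 + 398, i.e. 155 < c < 951.
So c can be any integer from 156 to 950: 795 values.

795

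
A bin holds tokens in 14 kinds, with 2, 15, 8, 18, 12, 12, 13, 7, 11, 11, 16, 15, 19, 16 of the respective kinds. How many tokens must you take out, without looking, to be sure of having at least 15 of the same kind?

161

In the worst case you take as many as possible of each kind without reaching 15: 2 + 14 + 8 + 14 + 12 + 12 + 13 + 7 + 11 + 11 + 14 + 14 + 14 + 14 = 160.
The next one must give 15 of some kind, so 160 + 1 = 161.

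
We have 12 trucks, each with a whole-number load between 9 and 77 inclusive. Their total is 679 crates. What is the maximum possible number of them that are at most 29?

Suppose k of them are at most 29. Those contribute at most 29 each and the rest at most 77 each.
So the total is at most 29k + 77(12 − k) = 924 − 48k. This must still be ≥ 679, so k ≤ 5.
k = 5 is achieved by 5 values at 29 and 7 at 77, total 684; lower one of the 77's by 5 (still > 29) to reach 679.

5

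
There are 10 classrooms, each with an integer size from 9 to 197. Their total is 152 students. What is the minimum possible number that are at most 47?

9

Let j be the number exceeding 47. Then the total is ≥ 48·j + 9·(10 − j) = 90 + 39j.
So 39j ≤ 62 and j ≤ 1; hence at least 10 − 1 = 9 are ≤ 47.
Exactly 9 works: 9 values at 9 and 1 at 48 total 129; raise one of the low values by 23 (still ≤ 47) to hit 152.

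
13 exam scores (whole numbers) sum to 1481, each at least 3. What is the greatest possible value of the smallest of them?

113

If every one of the 13 were at least 114, the total would be at least 13 × 114 = 1482 > 1481.
Achievable: 1 of them at 113 and 12 at 114 total 1481.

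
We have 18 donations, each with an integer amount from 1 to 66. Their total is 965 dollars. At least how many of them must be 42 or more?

Suppose at most 18 − j of them reach 42; then j values are ≤ 41 and the rest ≤ 66.
The total is then ≤ 41·j + 66·(18 − j) = 1188 − 25j. For this to be ≥ 965 we need j ≤ 8, so at least 18 − 8 = 10 must reach 42.
Exactly 10 works: 10 values at 66 and 8 at 41 total 988; lower one of the high values by 23 (still ≥ 42) to hit 965.

10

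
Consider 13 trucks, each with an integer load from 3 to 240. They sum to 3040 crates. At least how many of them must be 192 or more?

12

Suppose at most 13 − j of them reach 192; then j values are ≤ 191 and the rest ≤ 240.
The total is then ≤ 191·j + 240·(13 − j) = 3120 − 49j. For this to be ≥ 3040 we need j ≤ 1, so at least 13 − 1 = 12 must reach 192.
Exactly 12 works: 12 values at 240 and 1 at 191 total 3071; lower one of the high values by 31 (still ≥ 192) to hit 3040.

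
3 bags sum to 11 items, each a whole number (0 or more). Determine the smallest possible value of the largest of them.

If every one of the 3 were at most 3, the total would be at most 3 × 3 = 9 < 11.
Equality holds with 2 values of 4 and 1 value of 3.

4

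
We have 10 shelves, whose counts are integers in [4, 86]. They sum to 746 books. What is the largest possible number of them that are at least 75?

With k values at 75 or above and the rest at least 4, the sum is at least 40 + 71k.
Since the sum is 746, we need 71k ≤ 706, i.e. k ≤ 9.
k = 9 is achieved by 9 values at 75 and 1 at 4, total 679; add 67 to one value (staying below 75) to reach 746.

9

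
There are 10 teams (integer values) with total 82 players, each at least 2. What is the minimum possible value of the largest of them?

9

The average is 82/10 > 8, so not all 10 can be 8 or less; the largest is ≥ 9.
Achievable: 2 of them at 9 and 8 at 8 total 82.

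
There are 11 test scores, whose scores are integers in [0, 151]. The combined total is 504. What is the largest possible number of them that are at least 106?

4

If k of the values are ≥ 106, the total is ≥ 106k + 0(11 − k).
Setting 106k + 0(11 − k) ≤ 504 gives 106k ≤ 504, so k ≤ 4.
k = 4 is achieved by 4 values at 106 and 7 at 0, total 424; add 80 to one value (staying below 106) to reach 504.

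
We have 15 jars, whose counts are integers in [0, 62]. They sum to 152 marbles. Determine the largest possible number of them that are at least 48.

Suppose k of them are at least 48. Those contribute at least 48 each and the other 15 − k at least 0 each.
So the total is at least 48k + 0(15 − k) = 0 + 48k. This must be ≤ 152, giving k ≤ 3.
k = 3 is achieved by 3 values at 48 and 12 at 0, total 144; add 8 to one value (staying below 48) to reach 152.

3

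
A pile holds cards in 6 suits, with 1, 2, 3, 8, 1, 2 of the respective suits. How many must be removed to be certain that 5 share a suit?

14

In the worst case you take as many as possible of each suit without reaching 5: 1 + 2 + 3 + 4 + 1 + 2 = 13.
The next one must give 5 of some suit, so 13 + 1 = 14.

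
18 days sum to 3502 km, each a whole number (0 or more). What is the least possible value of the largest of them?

195

The 18 values sum to 3502, so their maximum is at least ⌈3502/18⌉ = 195.
Achievable: 10 of them at 195 and 8 at 194 total 3502.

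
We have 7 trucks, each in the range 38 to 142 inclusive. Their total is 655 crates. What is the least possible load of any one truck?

Minimizing one value means maximizing the remaining 6.
The other 6 can take up 6 × 142 = 852 ≥ 655 − 38, so one truck can sit at its floor of 38.
Achievable: one at 38 and the other 6 totalling 617, which fits since 6 × 38 ≤ 617 ≤ 6 × 142.

38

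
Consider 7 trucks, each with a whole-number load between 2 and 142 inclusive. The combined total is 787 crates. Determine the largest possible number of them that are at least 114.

Suppose k of them are at least 114. Those contribute at least 114 each and the other 7 − k at least 2 each.
So the total is at least 114k + 2(7 − k) = 14 + 112k. This must be ≤ 787, giving k ≤ 6.
k = 6 is achieved by 6 values at 114 and 1 at 2, total 686; add 101 to one value (staying below 114) to reach 787.

6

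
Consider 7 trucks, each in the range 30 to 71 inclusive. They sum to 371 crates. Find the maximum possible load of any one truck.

Maximizing one value means minimizing the remaining 6.
The other 6 contribute at least 6 × 30 = 180, leaving at most 371 − 180 = 191.
But each truck is capped at 71, so the maximum is 71.
Achievable: one at 71 and the other 6 totalling 300, which fits since 6 × 30 ≤ 300 ≤ 6 × 71.

71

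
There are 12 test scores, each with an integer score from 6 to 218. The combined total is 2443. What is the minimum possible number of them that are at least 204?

1

Each value short of 204 is at most 203, costing at least 218 − 203 = 15 against the maximum total of 2616.
We can afford to lose at most 2616 − 2443 = 173, so at most ⌊173/15⌋ = 11 fall short, and at least 1 are ≥ 204.
Exactly 1 works: 1 value at 218 and 11 at 203 total 2451; lower one of the high values by 8 (still ≥ 204) to hit 2443.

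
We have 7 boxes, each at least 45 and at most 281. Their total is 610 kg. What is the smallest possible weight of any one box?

45

To make one box as small as possible, make the other 6 as large as possible.
The other 6 can take up 6 × 281 = 1686 ≥ 610 − 45, so one box can sit at its floor of 45.
Achievable: one at 45 and the other 6 totalling 565, which fits since 6 × 45 ≤ 565 ≤ 6 × 281.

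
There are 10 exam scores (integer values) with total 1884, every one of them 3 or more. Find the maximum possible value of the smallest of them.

188

If every one of the 10 were at least 189, the total would be at least 10 × 189 = 1890 > 1884.
Taking 6 copies of 188 and 4 copies of 189 gives exactly 1884, so 188 is attained.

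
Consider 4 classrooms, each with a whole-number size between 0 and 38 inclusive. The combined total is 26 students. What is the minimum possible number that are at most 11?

2

Each value above 11 is at least 12, contributing at least 12 − 0 = 12 above the floor 0.
The sum exceeds the floor total 0 by 26, so at most ⌊26/12⌋ = 2 exceed 11, and at least 2 are ≤ 11.
Exactly 2 works: 2 values at 0 and 2 at 12 total 24; raise one of the low values by 2 (still ≤ 11) to hit 26.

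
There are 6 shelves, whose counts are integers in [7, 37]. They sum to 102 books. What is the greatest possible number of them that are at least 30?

2

With k values at 30 or above and the rest at least 7, the sum is at least 42 + 23k.
Since the sum is 102, we need 23k ≤ 60, i.e. k ≤ 2.
k = 2 is achieved by 2 values at 30 and 4 at 7, total 88; add 14 to one value (staying below 30) to reach 102.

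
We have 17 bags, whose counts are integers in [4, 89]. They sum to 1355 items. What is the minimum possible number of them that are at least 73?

Suppose at most 17 − j of them reach 73; then j values are ≤ 72 and the rest ≤ 89.
The total is then ≤ 72·j + 89·(17 − j) = 1513 − 17j. For this to be ≥ 1355 we need j ≤ 9, so at least 17 − 9 = 8 must reach 73.
Exactly 8 works: 8 values at 89 and 9 at 72 total 1360; lower one of the high values by 5 (still ≥ 73) to hit 1355.

8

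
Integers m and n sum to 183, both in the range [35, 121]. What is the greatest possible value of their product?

8372

With m + n fixed, mn peaks when the two are closest together.
Taking m = 91 and n = 92 (both in [35, 121]) gives mn = 8372.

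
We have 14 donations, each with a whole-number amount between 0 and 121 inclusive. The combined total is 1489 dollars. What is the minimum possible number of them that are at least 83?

9

Each value short of 83 is at most 82, costing at least 121 − 82 = 39 against the maximum total of 1694.
We can afford to lose at most 1694 − 1489 = 205, so at most ⌊205/39⌋ = 5 fall short, and at least 9 are ≥ 83.
Exactly 9 works: 9 values at 121 and 5 at 82 total 1499; lower one of the high values by 10 (still ≥ 83) to hit 1489.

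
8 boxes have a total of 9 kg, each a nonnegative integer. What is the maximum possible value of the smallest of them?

1

The average is 9/8 < 2, so some value is ≤ 1.
Taking 7 copies of 1 and 1 copy of 2 gives exactly 9, so 1 is attained.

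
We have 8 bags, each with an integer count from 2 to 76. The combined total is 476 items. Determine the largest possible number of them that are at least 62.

With k values at 62 or above and the rest at least 2, the sum is at least 16 + 60k.
Since the sum is 476, we need 60k ≤ 460, i.e. k ≤ 7.
k = 7 is achieved by 7 values at 62 and 1 at 2, total 436; add 40 to one value (staying below 62) to reach 476.

7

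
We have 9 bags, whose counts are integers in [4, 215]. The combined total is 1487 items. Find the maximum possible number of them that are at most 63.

Each value at 63 or below falls at least 215 − 63 = 152 short of the ceiling 215.
The ceiling total is 9 × 215 = 1935, and we need 1487, so at most ⌊(1935 − 1487)/152⌋ = 2 can be that low.
k = 2 is achieved by 2 values at 63 and 7 at 215, total 1631; lower one of the 215's by 144 (still > 63) to reach 1487.

2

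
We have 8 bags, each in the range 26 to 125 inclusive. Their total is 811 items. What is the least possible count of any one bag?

To make one bag as small as possible, make the other 7 as large as possible.
The other 7 can take up 7 × 125 = 875 ≥ 811 − 26, so one bag can sit at its floor of 26.
Achievable: one at 26 and the other 7 totalling 785, which fits since 7 × 26 ≤ 785 ≤ 7 × 125.

26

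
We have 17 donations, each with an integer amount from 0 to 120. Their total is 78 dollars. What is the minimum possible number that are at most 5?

4

Let j be the number exceeding 5. Then the total is ≥ 6·j + 0·(17 − j) = 0 + 6j.
So 6j ≤ 78 and j ≤ 13; hence at least 17 − 13 = 4 are ≤ 5.
Exactly 4 works: 4 values at 0 and 13 at 6 total 78.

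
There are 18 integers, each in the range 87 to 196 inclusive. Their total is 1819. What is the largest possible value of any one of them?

196

Maximizing one value means minimizing the remaining 17.
The other 17 contribute at least 17 × 87 = 1479, leaving at most 1819 − 1479 = 340.
But each integer is capped at 196, so the maximum is 196.
Achievable: one at 196 and the other 17 totalling 1623, which fits since 17 × 87 ≤ 1623 ≤ 17 × 196.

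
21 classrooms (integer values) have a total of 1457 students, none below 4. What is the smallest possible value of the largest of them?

70

The average is 1457/21 > 69, so not all 21 can be 69 or less; the largest is ≥ 70.
Achievable: 8 of them at 70 and 13 at 69 total 1457.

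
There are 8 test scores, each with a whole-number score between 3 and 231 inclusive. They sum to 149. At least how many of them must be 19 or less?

If only k of them are at most 19, the other 8 − k are at least 20, so the total is at least (8 − k)·20 + k·3.
This is ≤ 149, so (8 − k)·20 + 3k ≤ 149, which gives k ≥ 1.
Exactly 1 works: 1 value at 3 and 7 at 20 total 143; raise one of the low values by 6 (still ≤ 19) to hit 149.

1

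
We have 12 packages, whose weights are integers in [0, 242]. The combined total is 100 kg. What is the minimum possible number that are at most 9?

2

Each value above 9 is at least 10, contributing at least 10 − 0 = 10 above the floor 0.
The sum exceeds the floor total 0 by 100, so at most ⌊100/10⌋ = 10 exceed 9, and at least 2 are ≤ 9.
Exactly 2 works: 2 values at 0 and 10 at 10 total 100.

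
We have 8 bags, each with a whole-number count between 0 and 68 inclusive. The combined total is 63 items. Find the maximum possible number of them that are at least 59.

Suppose k of them are at least 59. Those contribute at least 59 each and the other 8 − k at least 0 each.
So the total is at least 59k + 0(8 − k) = 0 + 59k. This must be ≤ 63, giving k ≤ 1.
k = 1 is achieved by 1 value at 59 and 7 at 0, total 59; add 4 to one value (staying below 59) to reach 63.

1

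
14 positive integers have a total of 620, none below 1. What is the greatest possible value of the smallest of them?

44

If every one of the 14 were at least 45, the total would be at least 14 × 45 = 630 > 620.
Taking 10 copies of 44 and 4 copies of 45 gives exactly 620, so 44 is attained.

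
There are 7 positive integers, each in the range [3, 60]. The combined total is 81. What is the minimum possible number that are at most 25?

If only k of them are at most 25, the other 7 − k are at least 26, so the total is at least (7 − k)·26 + k·3.
This is ≤ 81, so (7 − k)·26 + 3k ≤ 81, which gives k ≥ 5.
Exactly 5 works: 5 values at 3 and 2 at 26 total 67; raise one of the low values by 14 (still ≤ 25) to hit 81.

5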